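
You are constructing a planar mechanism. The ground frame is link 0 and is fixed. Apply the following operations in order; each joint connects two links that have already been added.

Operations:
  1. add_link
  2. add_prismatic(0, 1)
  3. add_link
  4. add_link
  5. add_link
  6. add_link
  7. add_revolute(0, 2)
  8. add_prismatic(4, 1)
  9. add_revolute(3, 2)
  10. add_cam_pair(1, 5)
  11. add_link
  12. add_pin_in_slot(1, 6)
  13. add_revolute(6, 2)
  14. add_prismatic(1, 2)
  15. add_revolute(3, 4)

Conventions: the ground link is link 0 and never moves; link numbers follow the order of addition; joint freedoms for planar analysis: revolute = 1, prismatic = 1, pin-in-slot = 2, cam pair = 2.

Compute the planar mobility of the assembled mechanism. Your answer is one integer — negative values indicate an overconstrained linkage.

ground; <1,0,0>
#1 <2,0,0>
P:0↔1 J1 <2,1,0>
#2 <3,1,0>
#3 <4,1,0>
#4 <5,1,0>
#5 <6,1,0>
R:0↔2 J1 <6,2,0>
P:4↔1 J1 <6,3,0>
R:3↔2 J1 <6,4,0>
C:1↔5 J2 <6,4,1>
#6 <7,4,1>
PS:1↔6 J2 <7,4,2>
R:6↔2 J1 <7,5,2>
P:1↔2 J1 <7,6,2>
R:3↔4 J1 <7,7,2>
3×6 − 2×7 − 1×2 = 2

M = 2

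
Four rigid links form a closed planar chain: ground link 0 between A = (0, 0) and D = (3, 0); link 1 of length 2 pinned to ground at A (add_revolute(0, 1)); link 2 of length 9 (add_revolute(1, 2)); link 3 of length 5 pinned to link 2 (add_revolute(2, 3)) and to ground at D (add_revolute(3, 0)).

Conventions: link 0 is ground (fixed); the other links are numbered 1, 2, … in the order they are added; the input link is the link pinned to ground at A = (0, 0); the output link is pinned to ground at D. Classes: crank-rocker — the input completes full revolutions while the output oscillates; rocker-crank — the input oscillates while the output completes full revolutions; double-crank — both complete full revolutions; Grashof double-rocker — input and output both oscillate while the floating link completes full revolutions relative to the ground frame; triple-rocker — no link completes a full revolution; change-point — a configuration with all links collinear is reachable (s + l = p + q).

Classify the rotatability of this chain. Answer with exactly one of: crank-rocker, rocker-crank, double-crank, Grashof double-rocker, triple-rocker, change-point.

lengths: ground=3, input=2, coupler=9, output=5
sorted: s=2 (shortest), l=9 (longest), p+q=8
s + l = 11 vs p + q = 8
s + l > p + q → non-Grashof → no link fully rotates → triple-rocker

triple-rocker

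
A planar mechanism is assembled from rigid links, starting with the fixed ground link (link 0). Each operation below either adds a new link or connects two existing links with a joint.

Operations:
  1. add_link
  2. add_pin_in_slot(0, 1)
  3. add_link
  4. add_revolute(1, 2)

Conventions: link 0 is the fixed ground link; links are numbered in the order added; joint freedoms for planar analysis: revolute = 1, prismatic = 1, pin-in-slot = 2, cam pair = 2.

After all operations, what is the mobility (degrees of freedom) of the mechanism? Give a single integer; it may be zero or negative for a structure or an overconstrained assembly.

ground; <1,0,0>
#1 <2,0,0>
PS:0↔1 J2 <2,0,1>
#2 <3,0,1>
R:1↔2 J1 <3,1,1>
3×2 − 2×1 − 1×1 = 3

M = 3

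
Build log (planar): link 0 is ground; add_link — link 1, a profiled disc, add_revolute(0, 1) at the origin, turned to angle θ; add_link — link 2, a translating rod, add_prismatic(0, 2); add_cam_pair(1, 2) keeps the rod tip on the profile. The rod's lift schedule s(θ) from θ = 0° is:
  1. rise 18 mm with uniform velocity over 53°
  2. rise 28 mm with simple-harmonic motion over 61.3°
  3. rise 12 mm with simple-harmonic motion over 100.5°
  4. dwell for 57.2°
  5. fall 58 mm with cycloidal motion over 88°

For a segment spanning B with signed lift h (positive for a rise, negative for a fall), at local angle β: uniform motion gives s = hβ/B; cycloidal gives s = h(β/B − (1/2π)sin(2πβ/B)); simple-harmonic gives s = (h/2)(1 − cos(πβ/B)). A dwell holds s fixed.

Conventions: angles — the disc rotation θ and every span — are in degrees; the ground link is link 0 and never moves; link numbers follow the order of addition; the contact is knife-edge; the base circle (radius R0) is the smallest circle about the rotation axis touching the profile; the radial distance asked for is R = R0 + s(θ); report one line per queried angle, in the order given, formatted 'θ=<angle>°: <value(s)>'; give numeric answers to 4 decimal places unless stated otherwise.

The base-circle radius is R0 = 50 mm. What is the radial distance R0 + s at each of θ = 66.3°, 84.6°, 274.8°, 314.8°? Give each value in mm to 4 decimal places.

seg 1 [0°–53°] uniform, h=18: full span → s += 18 → s = 18.0000
seg 2 [53°–114.3°] simple-harmonic, h=28: θ=66.3° here. β=13.3, B=61.3. 28/2·(1 − cos(π·0.2170)) = 3.1282 → s = 21.1282
seg 2 [53°–114.3°] simple-harmonic, h=28: θ=84.6° here. β=31.6, B=61.3. 28/2·(1 − cos(π·0.5155)) = 14.6813 → s = 32.6813
seg 2 [53°–114.3°] simple-harmonic, h=28: full span → s += 28 → s = 46.0000
seg 3 [114.3°–214.8°] simple-harmonic, h=12: full span → s += 12 → s = 58.0000
seg 4 [214.8°–272°] dwell: s stays 58.0000
seg 5 [272°–360°] cycloidal, h=-58: θ=274.8° here. β=2.8, B=88. -58·(0.0318 − sin(2π·0.0318)/(2π)) = -0.0123 → s = 57.9877
seg 5 [272°–360°] cycloidal, h=-58: θ=314.8° here. β=42.8, B=88. -58·(0.4864 − sin(2π·0.4864)/(2π)) = -27.4191 → s = 30.5809
θ=66.3°: R = R0 + s = 50 + 21.1282 = 71.1282
θ=84.6°: R = R0 + s = 50 + 32.6813 = 82.6813
θ=274.8°: R = R0 + s = 50 + 57.9877 = 107.9877
θ=314.8°: R = R0 + s = 50 + 30.5809 = 80.5809

θ=66.3°: 71.1282
θ=84.6°: 82.6813
θ=274.8°: 107.9877
θ=314.8°: 80.5809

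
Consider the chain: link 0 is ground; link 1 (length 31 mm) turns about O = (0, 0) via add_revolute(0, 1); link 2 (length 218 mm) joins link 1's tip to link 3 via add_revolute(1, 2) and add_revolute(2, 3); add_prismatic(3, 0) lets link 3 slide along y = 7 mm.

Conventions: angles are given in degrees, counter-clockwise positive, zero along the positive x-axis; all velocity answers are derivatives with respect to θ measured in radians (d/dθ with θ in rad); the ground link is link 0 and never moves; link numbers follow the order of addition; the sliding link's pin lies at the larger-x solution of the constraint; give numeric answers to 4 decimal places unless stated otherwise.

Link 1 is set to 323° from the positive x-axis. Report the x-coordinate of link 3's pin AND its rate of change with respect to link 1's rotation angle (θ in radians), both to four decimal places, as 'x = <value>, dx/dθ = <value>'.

geometry: r = 31 mm, L = 218 mm, e = 7 mm
crank pin P = (r cos θ, r sin θ) = (24.757701, -18.656266)
h = r sin θ − e = -18.656266 − 7 = -25.656266
x = r cos θ + √(L² − h²) = 24.757701 + 216.485002 = 241.242703
dx/dθ = −r sin θ − h·r cos θ/√(L² − h²) (θ in radians; h = -25.656266) = 21.590373

x = 241.2427, dx/dθ = 21.5904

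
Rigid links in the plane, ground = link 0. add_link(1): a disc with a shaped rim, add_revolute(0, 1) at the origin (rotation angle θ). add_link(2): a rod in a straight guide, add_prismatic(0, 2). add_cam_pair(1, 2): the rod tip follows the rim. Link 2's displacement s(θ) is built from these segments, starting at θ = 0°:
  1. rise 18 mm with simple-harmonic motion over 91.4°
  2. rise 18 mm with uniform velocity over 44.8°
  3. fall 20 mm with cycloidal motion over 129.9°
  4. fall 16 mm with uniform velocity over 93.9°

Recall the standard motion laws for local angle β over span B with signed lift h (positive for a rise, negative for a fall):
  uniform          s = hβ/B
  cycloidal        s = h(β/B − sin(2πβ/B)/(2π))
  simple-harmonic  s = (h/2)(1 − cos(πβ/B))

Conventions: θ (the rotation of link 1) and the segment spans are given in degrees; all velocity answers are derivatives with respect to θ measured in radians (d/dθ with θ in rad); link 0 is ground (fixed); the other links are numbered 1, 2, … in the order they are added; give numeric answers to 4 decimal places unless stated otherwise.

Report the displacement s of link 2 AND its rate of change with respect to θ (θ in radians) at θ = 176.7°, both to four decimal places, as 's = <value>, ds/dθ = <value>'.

segment 1 (0° to 91.4°, simple-harmonic, h = 18) is passed completely: s = 0.0000 + (18) = 18.0000
segment 2 (91.4° to 136.2°, uniform, h = 18) is passed completely: s = 18.0000 + (18) = 36.0000
θ = 176.7° falls in segment 3 (136.2° to 266.1°, cycloidal, h = -20): β = 176.7 − 136.2 = 40.5°, B = 129.9°; Δs = -20·(0.3118 − sin(2π·0.3118)/(2π)) = -3.2893; s = 36.0000 − 3.2893 = 32.7107
velocity in seg [136.2°–266.1°] (cycloidal), θ in radians: β = 40.5° = 0.7069 rad, B = 129.9° = 2.2672 rad; ds/dθ = (h/B)(1 − cos(2πβ/B)) = ((-20)/2.2672)(1 − cos(2π·0.3118)) = -12.160379 mm/rad

s = 32.7107, ds/dθ = -12.1604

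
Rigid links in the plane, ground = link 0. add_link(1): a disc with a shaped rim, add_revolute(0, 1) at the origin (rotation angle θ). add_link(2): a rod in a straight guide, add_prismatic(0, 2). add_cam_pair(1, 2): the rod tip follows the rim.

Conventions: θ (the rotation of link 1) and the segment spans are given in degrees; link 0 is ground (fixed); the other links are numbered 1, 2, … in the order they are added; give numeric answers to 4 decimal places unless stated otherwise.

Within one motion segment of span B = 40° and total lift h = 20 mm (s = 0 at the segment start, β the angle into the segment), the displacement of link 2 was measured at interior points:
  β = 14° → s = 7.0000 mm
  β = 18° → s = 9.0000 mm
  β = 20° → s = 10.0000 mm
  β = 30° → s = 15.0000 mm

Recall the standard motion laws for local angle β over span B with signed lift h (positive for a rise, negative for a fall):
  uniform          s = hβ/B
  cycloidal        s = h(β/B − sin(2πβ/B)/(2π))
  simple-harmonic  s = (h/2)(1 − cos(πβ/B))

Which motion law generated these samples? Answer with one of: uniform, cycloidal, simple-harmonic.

candidates at β/B = r: uniform s = h·r (linear in β); cycloidal s = h·(r − sin(2πr)/(2π)); simple-harmonic s = (h/2)(1 − cos(πr))
β=14°: printed 7.0000 | uniform 7.0000, cycloidal 4.4248, simple-harmonic 5.4601
β=18°: printed 9.0000 | uniform 9.0000, cycloidal 8.0164, simple-harmonic 8.4357
β=20°: printed 10.0000 | uniform 10.0000, cycloidal 10.0000, simple-harmonic 10.0000
β=30°: printed 15.0000 | uniform 15.0000, cycloidal 18.1831, simple-harmonic 17.0711
only one law matches every sample → uniform

uniform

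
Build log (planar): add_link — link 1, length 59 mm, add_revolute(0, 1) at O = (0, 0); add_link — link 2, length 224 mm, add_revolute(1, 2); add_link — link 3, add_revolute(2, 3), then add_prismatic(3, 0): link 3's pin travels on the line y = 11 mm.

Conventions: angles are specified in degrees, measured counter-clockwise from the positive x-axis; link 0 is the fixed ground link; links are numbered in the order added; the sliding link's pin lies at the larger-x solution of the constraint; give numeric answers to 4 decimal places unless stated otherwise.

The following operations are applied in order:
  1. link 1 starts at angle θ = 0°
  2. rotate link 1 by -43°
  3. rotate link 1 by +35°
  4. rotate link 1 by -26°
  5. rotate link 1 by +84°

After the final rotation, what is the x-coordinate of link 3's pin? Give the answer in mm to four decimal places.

geometry: r = 59 mm, L = 224 mm, e = 11 mm; θ starts at 0°
rotate link 1 by -43°: θ ← 0° -43° = -43°
rotate link 1 by +35°: θ ← -43° +35° = -8°
rotate link 1 by -26°: θ ← -8° -26° = -34°
rotate link 1 by +84°: θ ← -34° +84° = 50°
crank pin P = (r cos θ, r sin θ) = (37.924469, 45.196622)
h = r sin θ − e = 45.196622 − 11 = 34.196622
x = r cos θ + √(L² − h²) = 37.924469 + 221.374323 = 259.298792

259.2988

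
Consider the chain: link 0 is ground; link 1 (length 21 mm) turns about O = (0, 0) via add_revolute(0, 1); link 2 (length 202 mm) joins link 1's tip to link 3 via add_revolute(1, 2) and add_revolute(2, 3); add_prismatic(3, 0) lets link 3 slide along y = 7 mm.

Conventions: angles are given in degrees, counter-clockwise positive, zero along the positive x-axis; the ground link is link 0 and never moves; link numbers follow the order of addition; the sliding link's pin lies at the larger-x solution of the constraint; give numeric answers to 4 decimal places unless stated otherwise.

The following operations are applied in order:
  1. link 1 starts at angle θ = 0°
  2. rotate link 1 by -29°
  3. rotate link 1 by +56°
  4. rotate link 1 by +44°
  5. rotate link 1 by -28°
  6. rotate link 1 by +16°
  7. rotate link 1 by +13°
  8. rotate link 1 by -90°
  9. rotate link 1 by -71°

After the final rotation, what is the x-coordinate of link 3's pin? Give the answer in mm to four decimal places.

geometry: r = 21 mm, L = 202 mm, e = 7 mm; θ starts at 0°
rotate link 1 by -29°: θ ← 0° -29° = -29°
rotate link 1 by +56°: θ ← -29° +56° = 27°
rotate link 1 by +44°: θ ← 27° +44° = 71°
rotate link 1 by -28°: θ ← 71° -28° = 43°
rotate link 1 by +16°: θ ← 43° +16° = 59°
rotate link 1 by +13°: θ ← 59° +13° = 72°
rotate link 1 by -90°: θ ← 72° -90° = -18°
rotate link 1 by -71°: θ ← -18° -71° = -89°
crank pin P = (r cos θ, r sin θ) = (0.366501, -20.996802)
h = r sin θ − e = -20.996802 − 7 = -27.996802
x = r cos θ + √(L² − h²) = 0.366501 + 200.050441 = 200.416942

200.4169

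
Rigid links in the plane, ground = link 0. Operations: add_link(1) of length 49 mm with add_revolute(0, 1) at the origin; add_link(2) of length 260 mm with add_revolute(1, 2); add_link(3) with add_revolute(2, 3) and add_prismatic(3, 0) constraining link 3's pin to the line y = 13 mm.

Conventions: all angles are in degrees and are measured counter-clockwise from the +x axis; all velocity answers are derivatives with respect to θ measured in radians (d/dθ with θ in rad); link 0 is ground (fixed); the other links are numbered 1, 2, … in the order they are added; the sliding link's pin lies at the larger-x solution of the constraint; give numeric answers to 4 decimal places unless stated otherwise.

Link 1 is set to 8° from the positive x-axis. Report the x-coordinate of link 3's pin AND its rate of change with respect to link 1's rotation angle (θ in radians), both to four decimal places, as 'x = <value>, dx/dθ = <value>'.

geometry: r = 49 mm, L = 260 mm, e = 13 mm
crank pin P = (r cos θ, r sin θ) = (48.523135, 6.819482)
h = r sin θ − e = 6.819482 − 13 = -6.180518
x = r cos θ + √(L² − h²) = 48.523135 + 259.926530 = 308.449666
dx/dθ = −r sin θ − h·r cos θ/√(L² − h²) (θ in radians; h = -6.180518) = -5.665702

x = 308.4497, dx/dθ = -5.6657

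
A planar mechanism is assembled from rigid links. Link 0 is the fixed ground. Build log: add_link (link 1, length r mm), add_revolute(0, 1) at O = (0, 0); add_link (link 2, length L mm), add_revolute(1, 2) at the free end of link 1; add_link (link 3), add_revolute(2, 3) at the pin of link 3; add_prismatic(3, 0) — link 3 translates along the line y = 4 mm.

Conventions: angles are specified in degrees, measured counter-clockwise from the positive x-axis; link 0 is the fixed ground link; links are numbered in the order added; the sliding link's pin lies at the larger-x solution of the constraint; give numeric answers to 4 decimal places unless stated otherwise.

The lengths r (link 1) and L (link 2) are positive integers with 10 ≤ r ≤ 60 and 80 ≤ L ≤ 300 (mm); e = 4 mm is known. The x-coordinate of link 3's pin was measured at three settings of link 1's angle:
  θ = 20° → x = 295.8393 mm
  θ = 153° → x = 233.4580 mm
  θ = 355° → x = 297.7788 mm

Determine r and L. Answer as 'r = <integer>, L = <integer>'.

constraint per measurement: (x − r cos θ)² + (r sin θ − e)² = L²
subtracting the θ₁ and θ₂ equations cancels the r² and L² terms:
r = (x₁² − x₂²) / (2[(x₁cos θ₁ + e sin θ₁) − (x₂cos θ₂ + e sin θ₂)]) = 34.0000 → r = 34
L² = (x₁ − r cos θ₁)² + (r sin θ₁ − e)² = 69695.9975 → L = 264.0000 → L = 264
check at θ₃=355°: x = 297.7788 (printed 297.7788) ✓

r = 34, L = 264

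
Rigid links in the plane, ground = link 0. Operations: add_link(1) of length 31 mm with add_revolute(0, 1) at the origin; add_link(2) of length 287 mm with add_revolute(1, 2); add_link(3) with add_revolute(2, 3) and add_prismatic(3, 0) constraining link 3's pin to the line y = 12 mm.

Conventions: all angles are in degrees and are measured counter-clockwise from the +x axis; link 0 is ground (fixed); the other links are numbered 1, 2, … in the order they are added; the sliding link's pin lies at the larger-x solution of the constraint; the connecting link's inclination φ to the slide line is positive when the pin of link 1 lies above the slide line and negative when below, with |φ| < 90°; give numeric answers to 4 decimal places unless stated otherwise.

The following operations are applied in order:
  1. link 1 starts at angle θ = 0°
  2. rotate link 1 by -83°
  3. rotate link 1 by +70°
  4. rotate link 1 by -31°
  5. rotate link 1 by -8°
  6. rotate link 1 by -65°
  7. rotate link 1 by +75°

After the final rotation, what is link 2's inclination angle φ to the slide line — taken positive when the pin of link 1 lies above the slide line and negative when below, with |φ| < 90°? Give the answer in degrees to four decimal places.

geometry: r = 31 mm, L = 287 mm, e = 12 mm; θ starts at 0°
rotate link 1 by -83°: θ ← 0° -83° = -83°
rotate link 1 by +70°: θ ← -83° +70° = -13°
rotate link 1 by -31°: θ ← -13° -31° = -44°
rotate link 1 by -8°: θ ← -44° -8° = -52°
rotate link 1 by -65°: θ ← -52° -65° = -117°
rotate link 1 by +75°: θ ← -117° +75° = -42°
h = r sin θ − e = -20.743049 − 12 = -32.743049
sin φ = h / L = -32.743049 / 287 = -0.11408728
φ = arcsin(-0.11408728) = -6.550983°

-6.5510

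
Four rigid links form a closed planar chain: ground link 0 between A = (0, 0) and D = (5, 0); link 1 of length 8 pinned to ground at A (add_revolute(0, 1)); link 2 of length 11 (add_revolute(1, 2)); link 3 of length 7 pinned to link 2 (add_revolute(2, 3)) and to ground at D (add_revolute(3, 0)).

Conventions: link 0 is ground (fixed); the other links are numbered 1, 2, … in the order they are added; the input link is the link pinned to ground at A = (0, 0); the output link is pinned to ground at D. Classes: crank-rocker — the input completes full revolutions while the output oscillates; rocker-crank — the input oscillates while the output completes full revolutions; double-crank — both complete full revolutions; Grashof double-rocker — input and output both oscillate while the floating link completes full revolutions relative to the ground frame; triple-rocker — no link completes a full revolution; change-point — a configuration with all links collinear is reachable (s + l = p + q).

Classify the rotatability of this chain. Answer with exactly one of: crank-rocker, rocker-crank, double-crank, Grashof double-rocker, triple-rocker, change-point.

lengths: ground=5, input=8, coupler=11, output=7
sorted: s=5 (shortest), l=11 (longest), p+q=15
s + l = 16 vs p + q = 15
s + l > p + q → non-Grashof → no link fully rotates → triple-rocker

triple-rocker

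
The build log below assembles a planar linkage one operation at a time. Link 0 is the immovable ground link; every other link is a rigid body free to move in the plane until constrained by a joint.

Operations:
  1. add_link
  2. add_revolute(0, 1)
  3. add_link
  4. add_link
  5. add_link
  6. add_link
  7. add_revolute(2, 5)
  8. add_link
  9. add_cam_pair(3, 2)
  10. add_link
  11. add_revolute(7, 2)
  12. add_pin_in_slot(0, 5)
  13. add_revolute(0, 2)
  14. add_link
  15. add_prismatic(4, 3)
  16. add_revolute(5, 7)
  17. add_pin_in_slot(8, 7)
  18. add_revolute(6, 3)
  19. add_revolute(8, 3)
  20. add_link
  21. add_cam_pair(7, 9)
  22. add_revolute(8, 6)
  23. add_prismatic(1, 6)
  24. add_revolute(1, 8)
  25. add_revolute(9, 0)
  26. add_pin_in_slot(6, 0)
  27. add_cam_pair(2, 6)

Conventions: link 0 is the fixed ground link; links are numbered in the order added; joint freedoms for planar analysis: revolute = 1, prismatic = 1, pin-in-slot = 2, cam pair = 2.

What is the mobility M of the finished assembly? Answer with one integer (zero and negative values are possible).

link 0 = ground. State L|J1|J2 = 1|0|0
+link1  2|0|0
R(0,1) f=1→J1  2|1|0
+link2  3|1|0
+link3  4|1|0
+link4  5|1|0
+link5  6|1|0
R(2,5) f=1→J1  6|2|0
+link6  7|2|0
C(3,2) f=2→J2  7|2|1
+link7  8|2|1
R(7,2) f=1→J1  8|3|1
PS(0,5) f=2→J2  8|3|2
R(0,2) f=1→J1  8|4|2
+link8  9|4|2
P(4,3) f=1→J1  9|5|2
R(5,7) f=1→J1  9|6|2
PS(8,7) f=2→J2  9|6|3
R(6,3) f=1→J1  9|7|3
R(8,3) f=1→J1  9|8|3
+link9  10|8|3
C(7,9) f=2→J2  10|8|4
R(8,6) f=1→J1  10|9|4
P(1,6) f=1→J1  10|10|4
R(1,8) f=1→J1  10|11|4
R(9,0) f=1→J1  10|12|4
PS(6,0) f=2→J2  10|12|5
C(2,6) f=2→J2  10|12|6
M = 3(10−1)−2·12−6 = 27−24−6 = -3

M = -3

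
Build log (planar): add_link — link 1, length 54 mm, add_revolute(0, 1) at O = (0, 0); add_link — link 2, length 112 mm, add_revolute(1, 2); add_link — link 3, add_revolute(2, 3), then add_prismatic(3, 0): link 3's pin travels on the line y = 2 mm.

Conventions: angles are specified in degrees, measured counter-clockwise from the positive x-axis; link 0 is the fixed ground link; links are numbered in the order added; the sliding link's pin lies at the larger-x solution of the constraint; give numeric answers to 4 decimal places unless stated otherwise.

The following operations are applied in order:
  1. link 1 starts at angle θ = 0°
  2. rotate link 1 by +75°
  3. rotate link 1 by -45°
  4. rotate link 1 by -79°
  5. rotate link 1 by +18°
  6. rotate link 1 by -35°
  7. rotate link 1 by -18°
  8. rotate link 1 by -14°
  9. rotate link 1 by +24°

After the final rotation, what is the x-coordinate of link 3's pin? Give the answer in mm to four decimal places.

geometry: r = 54 mm, L = 112 mm, e = 2 mm; θ starts at 0°
rotate link 1 by +75°: θ ← 0° +75° = 75°
rotate link 1 by -45°: θ ← 75° -45° = 30°
rotate link 1 by -79°: θ ← 30° -79° = -49°
rotate link 1 by +18°: θ ← -49° +18° = -31°
rotate link 1 by -35°: θ ← -31° -35° = -66°
rotate link 1 by -18°: θ ← -66° -18° = -84°
rotate link 1 by -14°: θ ← -84° -14° = -98°
rotate link 1 by +24°: θ ← -98° +24° = -74°
crank pin P = (r cos θ, r sin θ) = (14.884417, -51.908132)
h = r sin θ − e = -51.908132 − 2 = -53.908132
x = r cos θ + √(L² − h²) = 14.884417 + 98.172875 = 113.057292

113.0573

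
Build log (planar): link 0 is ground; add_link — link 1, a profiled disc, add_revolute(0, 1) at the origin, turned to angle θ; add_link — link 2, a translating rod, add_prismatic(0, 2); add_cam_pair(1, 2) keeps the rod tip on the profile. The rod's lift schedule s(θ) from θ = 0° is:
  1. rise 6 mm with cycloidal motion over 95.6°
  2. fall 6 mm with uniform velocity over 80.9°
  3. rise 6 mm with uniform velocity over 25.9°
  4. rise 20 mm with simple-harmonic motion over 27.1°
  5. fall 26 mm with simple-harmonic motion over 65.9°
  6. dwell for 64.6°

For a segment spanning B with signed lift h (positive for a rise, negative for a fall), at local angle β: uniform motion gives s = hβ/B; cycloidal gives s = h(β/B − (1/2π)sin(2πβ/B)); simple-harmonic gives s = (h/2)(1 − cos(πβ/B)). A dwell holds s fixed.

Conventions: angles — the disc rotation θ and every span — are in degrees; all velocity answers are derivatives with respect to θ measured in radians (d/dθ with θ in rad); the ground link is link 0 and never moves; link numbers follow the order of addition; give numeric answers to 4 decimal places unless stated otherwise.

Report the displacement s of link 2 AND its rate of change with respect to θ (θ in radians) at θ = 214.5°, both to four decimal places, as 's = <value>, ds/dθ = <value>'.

seg 1 [0°–95.6°] cycloidal, h=6: full span → s += 6 → s = 6.0000
seg 2 [95.6°–176.5°] uniform, h=-6: full span → s += -6 → s = 0.0000
seg 3 [176.5°–202.4°] uniform, h=6: full span → s += 6 → s = 6.0000
seg 4 [202.4°–229.5°] simple-harmonic, h=20: θ=214.5° here. β=12.1, B=27.1. 20/2·(1 − cos(π·0.4465)) = 8.3270 → s = 14.3270
velocity in seg [202.4°–229.5°] (simple-harmonic), θ in radians: β = 12.1° = 0.2112 rad, B = 27.1° = 0.4730 rad; ds/dθ = (πh/(2B)) sin(πβ/B) = (π·20/(2·0.4730)) sin(π·0.4465) = 65.484510 mm/rad

s = 14.3270, ds/dθ = 65.4845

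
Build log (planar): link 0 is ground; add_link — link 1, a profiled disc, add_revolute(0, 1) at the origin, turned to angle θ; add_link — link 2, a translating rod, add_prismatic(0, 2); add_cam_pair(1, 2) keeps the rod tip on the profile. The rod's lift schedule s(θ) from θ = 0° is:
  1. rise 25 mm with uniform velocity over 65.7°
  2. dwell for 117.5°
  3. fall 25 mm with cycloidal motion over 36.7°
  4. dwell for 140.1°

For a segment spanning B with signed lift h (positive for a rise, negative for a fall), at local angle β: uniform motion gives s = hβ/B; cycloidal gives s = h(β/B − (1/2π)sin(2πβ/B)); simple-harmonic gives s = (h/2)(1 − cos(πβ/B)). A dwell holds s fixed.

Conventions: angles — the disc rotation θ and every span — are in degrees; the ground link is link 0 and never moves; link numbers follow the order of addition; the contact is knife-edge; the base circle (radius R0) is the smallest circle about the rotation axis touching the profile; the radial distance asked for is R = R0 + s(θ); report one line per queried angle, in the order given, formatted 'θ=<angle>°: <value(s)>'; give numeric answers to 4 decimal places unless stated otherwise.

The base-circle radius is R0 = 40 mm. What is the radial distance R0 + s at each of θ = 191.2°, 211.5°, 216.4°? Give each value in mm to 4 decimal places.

seg 1 [0°–65.7°] uniform, h=25: full span → s += 25 → s = 25.0000
seg 2 [65.7°–183.2°] dwell: s stays 25.0000
seg 3 [183.2°–219.9°] cycloidal, h=-25: θ=191.2° here. β=8, B=36.7. -25·(0.2180 − sin(2π·0.2180)/(2π)) = -1.5510 → s = 23.4490
seg 3 [183.2°–219.9°] cycloidal, h=-25: θ=211.5° here. β=28.3, B=36.7. -25·(0.7711 − sin(2π·0.7711)/(2π)) = -23.2218 → s = 1.7782
seg 3 [183.2°–219.9°] cycloidal, h=-25: θ=216.4° here. β=33.2, B=36.7. -25·(0.9046 − sin(2π·0.9046)/(2π)) = -24.8599 → s = 0.1401
θ=191.2°: R = R0 + s = 40 + 23.4490 = 63.4490
θ=211.5°: R = R0 + s = 40 + 1.7782 = 41.7782
θ=216.4°: R = R0 + s = 40 + 0.1401 = 40.1401

θ=191.2°: 63.4490
θ=211.5°: 41.7782
θ=216.4°: 40.1401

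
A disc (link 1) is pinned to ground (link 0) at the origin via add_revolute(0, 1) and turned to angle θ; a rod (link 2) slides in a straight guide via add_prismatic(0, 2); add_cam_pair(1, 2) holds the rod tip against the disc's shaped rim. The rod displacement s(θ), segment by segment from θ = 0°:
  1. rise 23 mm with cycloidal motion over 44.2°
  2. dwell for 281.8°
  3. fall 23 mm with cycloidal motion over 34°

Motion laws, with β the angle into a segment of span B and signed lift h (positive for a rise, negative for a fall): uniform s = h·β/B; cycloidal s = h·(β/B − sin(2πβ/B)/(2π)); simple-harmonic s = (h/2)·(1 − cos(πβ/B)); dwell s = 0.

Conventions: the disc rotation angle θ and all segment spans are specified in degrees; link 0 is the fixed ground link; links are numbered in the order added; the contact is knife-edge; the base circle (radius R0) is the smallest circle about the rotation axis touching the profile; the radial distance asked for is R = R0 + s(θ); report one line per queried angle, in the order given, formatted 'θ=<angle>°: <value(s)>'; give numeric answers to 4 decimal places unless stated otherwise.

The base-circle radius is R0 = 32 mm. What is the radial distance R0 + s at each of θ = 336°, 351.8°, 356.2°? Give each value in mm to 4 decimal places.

segment 1 (0° to 44.2°, cycloidal, h = 23) is passed completely: s = 0.0000 + (23) = 23.0000
segment 2 (44.2° to 326°, dwell): s unchanged at 23.0000
θ = 336° falls in segment 3 (326° to 360°, cycloidal, h = -23): β = 336 − 326 = 10°, B = 34°; Δs = -23·(0.2941 − sin(2π·0.2941)/(2π)) = -3.2439; s = 23.0000 − 3.2439 = 19.7561
θ = 351.8° falls in segment 3 (326° to 360°, cycloidal, h = -23): β = 351.8 − 326 = 25.8°, B = 34°; Δs = -23·(0.7588 − sin(2π·0.7588)/(2π)) = -21.1079; s = 23.0000 − 21.1079 = 1.8921
θ = 356.2° falls in segment 3 (326° to 360°, cycloidal, h = -23): β = 356.2 − 326 = 30.2°, B = 34°; Δs = -23·(0.8882 − sin(2π·0.8882)/(2π)) = -22.7939; s = 23.0000 − 22.7939 = 0.2061
θ=336°: R = R0 + s = 32 + 19.7561 = 51.7561
θ=351.8°: R = R0 + s = 32 + 1.8921 = 33.8921
θ=356.2°: R = R0 + s = 32 + 0.2061 = 32.2061

θ=336°: 51.7561
θ=351.8°: 33.8921
θ=356.2°: 32.2061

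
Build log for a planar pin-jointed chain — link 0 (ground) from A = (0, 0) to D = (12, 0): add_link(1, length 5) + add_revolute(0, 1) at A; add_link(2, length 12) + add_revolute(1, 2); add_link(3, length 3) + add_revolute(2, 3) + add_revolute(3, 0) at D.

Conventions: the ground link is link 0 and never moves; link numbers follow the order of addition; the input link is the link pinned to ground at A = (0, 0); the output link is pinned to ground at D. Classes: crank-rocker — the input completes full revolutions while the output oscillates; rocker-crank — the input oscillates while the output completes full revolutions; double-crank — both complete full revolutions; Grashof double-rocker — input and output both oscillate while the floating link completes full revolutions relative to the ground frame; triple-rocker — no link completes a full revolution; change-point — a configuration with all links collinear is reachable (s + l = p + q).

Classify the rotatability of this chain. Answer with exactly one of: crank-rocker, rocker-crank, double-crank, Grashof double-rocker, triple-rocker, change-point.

lengths: ground=12, input=5, coupler=12, output=3
sorted: s=3 (shortest), l=12 (longest), p+q=17
s + l = 15 vs p + q = 17
s + l < p + q (Grashof) with shortest = output link → rocker-crank

rocker-crank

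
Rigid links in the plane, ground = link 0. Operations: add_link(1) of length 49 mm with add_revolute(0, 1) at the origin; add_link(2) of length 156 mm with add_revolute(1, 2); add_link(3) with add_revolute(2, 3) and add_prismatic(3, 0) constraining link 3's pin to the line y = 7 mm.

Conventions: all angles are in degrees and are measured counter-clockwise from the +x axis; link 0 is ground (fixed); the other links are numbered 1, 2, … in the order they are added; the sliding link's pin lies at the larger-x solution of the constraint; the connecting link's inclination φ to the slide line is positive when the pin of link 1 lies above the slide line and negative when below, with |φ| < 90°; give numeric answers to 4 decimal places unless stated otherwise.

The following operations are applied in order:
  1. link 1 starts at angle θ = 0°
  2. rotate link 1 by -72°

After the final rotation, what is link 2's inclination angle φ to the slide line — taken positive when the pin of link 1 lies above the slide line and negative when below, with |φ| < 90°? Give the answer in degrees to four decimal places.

geometry: r = 49 mm, L = 156 mm, e = 7 mm; θ starts at 0°
rotate link 1 by -72°: θ ← 0° -72° = -72°
h = r sin θ − e = -46.601769 − 7 = -53.601769
sin φ = h / L = -53.601769 / 156 = -0.34360109
φ = arcsin(-0.34360109) = -20.096424°

-20.0964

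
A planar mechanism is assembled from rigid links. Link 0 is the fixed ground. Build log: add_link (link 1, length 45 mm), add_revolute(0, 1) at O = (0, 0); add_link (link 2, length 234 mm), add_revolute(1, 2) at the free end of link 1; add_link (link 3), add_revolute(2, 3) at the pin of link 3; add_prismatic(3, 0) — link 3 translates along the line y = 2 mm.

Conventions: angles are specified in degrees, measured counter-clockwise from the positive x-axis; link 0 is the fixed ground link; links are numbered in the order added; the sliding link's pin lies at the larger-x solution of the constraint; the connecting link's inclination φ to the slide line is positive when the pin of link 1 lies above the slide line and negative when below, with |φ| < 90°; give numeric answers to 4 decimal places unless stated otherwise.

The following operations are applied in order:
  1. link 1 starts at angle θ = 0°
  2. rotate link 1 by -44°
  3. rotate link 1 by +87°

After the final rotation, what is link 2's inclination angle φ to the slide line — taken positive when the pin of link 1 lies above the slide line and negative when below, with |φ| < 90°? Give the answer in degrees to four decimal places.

geometry: r = 45 mm, L = 234 mm, e = 2 mm; θ starts at 0°
rotate link 1 by -44°: θ ← 0° -44° = -44°
rotate link 1 by +87°: θ ← -44° +87° = 43°
h = r sin θ − e = 30.689926 − 2 = 28.689926
sin φ = h / L = 28.689926 / 234 = 0.12260652
φ = arcsin(0.12260652) = 7.042556°

7.0426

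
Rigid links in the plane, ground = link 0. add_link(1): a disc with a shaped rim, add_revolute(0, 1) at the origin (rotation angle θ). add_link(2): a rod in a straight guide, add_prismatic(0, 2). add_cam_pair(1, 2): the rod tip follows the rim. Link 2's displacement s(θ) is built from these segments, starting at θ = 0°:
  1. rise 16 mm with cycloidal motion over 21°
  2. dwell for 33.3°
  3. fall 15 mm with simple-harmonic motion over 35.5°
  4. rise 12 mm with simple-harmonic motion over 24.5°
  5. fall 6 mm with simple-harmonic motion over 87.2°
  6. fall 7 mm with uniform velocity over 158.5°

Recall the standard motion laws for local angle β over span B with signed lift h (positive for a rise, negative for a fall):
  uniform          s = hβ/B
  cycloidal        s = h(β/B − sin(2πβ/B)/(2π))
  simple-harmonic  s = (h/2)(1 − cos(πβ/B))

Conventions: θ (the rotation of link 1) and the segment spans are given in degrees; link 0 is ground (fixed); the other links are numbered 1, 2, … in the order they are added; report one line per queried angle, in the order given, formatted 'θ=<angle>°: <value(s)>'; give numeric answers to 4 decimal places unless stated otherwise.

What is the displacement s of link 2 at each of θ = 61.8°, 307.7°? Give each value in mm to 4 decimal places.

segment 1 (0° to 21°, cycloidal, h = 16) is passed completely: s = 0.0000 + (16) = 16.0000
segment 2 (21° to 54.3°, dwell): s unchanged at 16.0000
θ = 61.8° falls in segment 3 (54.3° to 89.8°, simple-harmonic, h = -15): β = 61.8 − 54.3 = 7.5°, B = 35.5°; Δs = -15/2·(1 − cos(π·0.2113)) = -1.5922; s = 16.0000 − 1.5922 = 14.4078
segment 3 (54.3° to 89.8°, simple-harmonic, h = -15) is passed completely: s = 16.0000 + (-15) = 1.0000
segment 4 (89.8° to 114.3°, simple-harmonic, h = 12) is passed completely: s = 1.0000 + (12) = 13.0000
segment 5 (114.3° to 201.5°, simple-harmonic, h = -6) is passed completely: s = 13.0000 + (-6) = 7.0000
θ = 307.7° falls in segment 6 (201.5° to 360°, uniform, h = -7): β = 307.7 − 201.5 = 106.2°, B = 158.5°; Δs = -7·106.2/158.5 = -4.6902; s = 7.0000 − 4.6902 = 2.3098

θ=61.8°: 14.4078
θ=307.7°: 2.3098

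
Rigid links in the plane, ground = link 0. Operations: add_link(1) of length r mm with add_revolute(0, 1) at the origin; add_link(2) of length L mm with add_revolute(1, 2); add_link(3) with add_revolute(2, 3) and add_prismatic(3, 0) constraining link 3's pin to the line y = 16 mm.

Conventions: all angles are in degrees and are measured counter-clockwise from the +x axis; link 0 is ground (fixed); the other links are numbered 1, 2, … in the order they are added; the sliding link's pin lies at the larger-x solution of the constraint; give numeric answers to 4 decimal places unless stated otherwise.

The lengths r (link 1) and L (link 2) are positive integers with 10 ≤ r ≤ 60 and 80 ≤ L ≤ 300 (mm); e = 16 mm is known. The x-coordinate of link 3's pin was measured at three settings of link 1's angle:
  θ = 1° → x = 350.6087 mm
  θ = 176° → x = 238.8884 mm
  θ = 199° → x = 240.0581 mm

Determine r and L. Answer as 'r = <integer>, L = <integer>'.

constraint per measurement: (x − r cos θ)² + (r sin θ − e)² = L²
subtracting the θ₁ and θ₂ equations cancels the r² and L² terms:
r = (x₁² − x₂²) / (2[(x₁cos θ₁ + e sin θ₁) − (x₂cos θ₂ + e sin θ₂)]) = 56.0000 → r = 56
L² = (x₁ − r cos θ₁)² + (r sin θ₁ − e)² = 87024.9921 → L = 295.0000 → L = 295
check at θ₃=199°: x = 240.0581 (printed 240.0581) ✓

r = 56, L = 295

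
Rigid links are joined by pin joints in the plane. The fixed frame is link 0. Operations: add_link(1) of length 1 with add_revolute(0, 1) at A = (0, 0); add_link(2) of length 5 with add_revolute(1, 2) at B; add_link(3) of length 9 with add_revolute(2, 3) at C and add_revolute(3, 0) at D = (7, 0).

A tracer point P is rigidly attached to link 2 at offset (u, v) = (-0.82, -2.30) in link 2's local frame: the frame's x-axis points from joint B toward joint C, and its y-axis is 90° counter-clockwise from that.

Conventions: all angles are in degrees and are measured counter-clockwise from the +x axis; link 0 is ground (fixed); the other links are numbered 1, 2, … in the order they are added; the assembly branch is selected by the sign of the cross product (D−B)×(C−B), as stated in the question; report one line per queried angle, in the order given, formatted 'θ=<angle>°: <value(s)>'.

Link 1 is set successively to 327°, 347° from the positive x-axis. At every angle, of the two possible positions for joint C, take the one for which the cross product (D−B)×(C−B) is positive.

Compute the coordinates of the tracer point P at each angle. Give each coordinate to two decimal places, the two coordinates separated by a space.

A=(0,0), D=(7.00,0)
θ=327°: B = A + 1.00·(cos327°, sin327°) = (0.8387, -0.5446)
θ=327°: |BD| = 6.1854
θ=327°: circle(B,5.00) ∩ circle(D,9.00): a=-1.4341, h=4.7899
θ=327°:   candidates: C₊=(-1.0117,4.1004) cross=29.627; C₋=(-0.1681,-5.4422) cross=-29.627
θ=327°:   branch + wants cross > 0 → take C=(-1.0117,4.1004) (cross=29.627)
θ=327°: ex = (C−B)/|BC| = (-0.3701,0.9290); ey = (-0.9290,-0.3701)
θ=327°: P = B + -0.82·ex + -2.30·ey = (3.2788,-0.4553)
θ=347°: B = A + 1.00·(cos347°, sin347°) = (0.9744, -0.2250)
θ=347°: |BD| = 6.0298
θ=347°: circle(B,5.00) ∩ circle(D,9.00): a=-1.6287, h=4.7273
θ=347°:   candidates: C₊=(-0.8295,4.4383) cross=28.505; C₋=(-0.4768,-5.0097) cross=-28.505
θ=347°:   branch + wants cross > 0 → take C=(-0.8295,4.4383) (cross=28.505)
θ=347°: ex = (C−B)/|BC| = (-0.3608,0.9327); ey = (-0.9327,-0.3608)
θ=347°: P = B + -0.82·ex + -2.30·ey = (3.4153,-0.1599)

θ=327°: 3.28 -0.46
θ=347°: 3.42 -0.16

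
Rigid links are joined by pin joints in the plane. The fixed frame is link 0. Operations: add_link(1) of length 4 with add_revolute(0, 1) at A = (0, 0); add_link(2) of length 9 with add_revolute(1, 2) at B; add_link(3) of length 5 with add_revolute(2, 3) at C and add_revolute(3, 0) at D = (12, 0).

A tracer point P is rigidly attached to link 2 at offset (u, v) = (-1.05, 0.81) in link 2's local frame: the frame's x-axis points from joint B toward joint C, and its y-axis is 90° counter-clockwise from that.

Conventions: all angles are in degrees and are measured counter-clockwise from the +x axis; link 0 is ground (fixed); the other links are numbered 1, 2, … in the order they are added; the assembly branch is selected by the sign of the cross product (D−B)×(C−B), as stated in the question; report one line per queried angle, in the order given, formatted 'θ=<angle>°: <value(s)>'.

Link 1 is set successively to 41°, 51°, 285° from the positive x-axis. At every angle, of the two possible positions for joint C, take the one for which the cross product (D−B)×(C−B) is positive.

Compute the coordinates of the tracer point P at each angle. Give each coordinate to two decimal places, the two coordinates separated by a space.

A=(0,0), D=(12.00,0)
θ=41°: B = A + 4.00·(cos41°, sin41°) = (3.0188, 2.6242)
θ=41°: |BD| = 9.3567
θ=41°: circle(B,9.00) ∩ circle(D,5.00): a=7.6709, h=4.7072
θ=41°:   candidates: C₊=(11.7020,4.9911) cross=44.044; C₋=(9.0616,-4.0455) cross=-44.044
θ=41°:   branch + wants cross > 0 → take C=(11.7020,4.9911) (cross=44.044)
θ=41°: ex = (C−B)/|BC| = (0.9648,0.2630); ey = (-0.2630,0.9648)
θ=41°: P = B + -1.05·ex + 0.81·ey = (1.7928,3.1296)
θ=51°: B = A + 4.00·(cos51°, sin51°) = (2.5173, 3.1086)
θ=51°: |BD| = 9.9792
θ=51°: circle(B,9.00) ∩ circle(D,5.00): a=7.7954, h=4.4979
θ=51°:   candidates: C₊=(11.3260,4.9544) cross=44.886; C₋=(8.5237,-3.5938) cross=-44.886
θ=51°:   branch + wants cross > 0 → take C=(11.3260,4.9544) (cross=44.886)
θ=51°: ex = (C−B)/|BC| = (0.9787,0.2051); ey = (-0.2051,0.9787)
θ=51°: P = B + -1.05·ex + 0.81·ey = (1.3235,3.6860)
θ=285°: B = A + 4.00·(cos285°, sin285°) = (1.0353, -3.8637)
θ=285°: |BD| = 11.6255
θ=285°: circle(B,9.00) ∩ circle(D,5.00): a=8.2213, h=3.6621
θ=285°:   candidates: C₊=(7.5721,2.3225) cross=42.574; C₋=(10.0063,-4.5853) cross=-42.574
θ=285°:   branch + wants cross > 0 → take C=(7.5721,2.3225) (cross=42.574)
θ=285°: ex = (C−B)/|BC| = (0.7263,0.6874); ey = (-0.6874,0.7263)
θ=285°: P = B + -1.05·ex + 0.81·ey = (-0.2841,-3.9971)

θ=41°: 1.79 3.13
θ=51°: 1.32 3.69
θ=285°: -0.28 -4.00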